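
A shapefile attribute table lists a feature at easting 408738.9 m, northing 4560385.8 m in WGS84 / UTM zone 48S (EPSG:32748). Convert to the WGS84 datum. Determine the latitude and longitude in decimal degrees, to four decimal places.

lat -49.1026°, lon 103.7497°

Zone 48S: λ₀ = 105°, k₀ = 0.9996, false easting 500000 m, false northing 10000000 m.
Meridian distance M = (N − FN)/k₀ = -5441790.9 m.
Inverse transverse Mercator on WGS84 gives φ = -49.10260036°, λ = 103.74969979°.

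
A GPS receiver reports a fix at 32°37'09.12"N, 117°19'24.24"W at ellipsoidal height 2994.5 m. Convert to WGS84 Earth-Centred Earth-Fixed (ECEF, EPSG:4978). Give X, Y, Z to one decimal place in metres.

WGS84: a = 6378137 m, e² = 0.006694380; N(φ) = a/√(1−e²sin²φ) = 6384349.572 m.
X = (N+h)·cosφ·cosλ = -2469431.732 m; Y = (N+h)·cosφ·sinλ = -4779645.788 m; Z = (N(1−e²)+h)·sinφ = 3420078.658 m.

X -2469431.7 m, Y -4779645.8 m, Z 3420078.7 m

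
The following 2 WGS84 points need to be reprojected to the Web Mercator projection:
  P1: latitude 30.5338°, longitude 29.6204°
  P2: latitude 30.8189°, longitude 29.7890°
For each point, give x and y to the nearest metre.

Web Mercator: x = R·λ, y = R·ln tan(π/4+φ/2), R = 6378137 m.
P1 (30.5338°, 29.6204°) → (3297327.845, 3572351.058) m.
P2 (30.8189°, 29.7890°) → (3316096.311, 3609252.128) m.

P1: x 3297328 m, y 3572351 m; P2: x 3316096 m, y 3609252 m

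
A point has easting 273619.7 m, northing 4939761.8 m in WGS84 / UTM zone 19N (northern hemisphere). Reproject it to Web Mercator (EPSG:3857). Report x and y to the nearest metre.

Unproject from UTM 19N (λ₀ = -69°) → φ = 44.57560024°, λ = -71.85129950°.
Web Mercator (R = 6378137 m): x = -7998450.074 m, y = 5554954.057 m.

x -7998450 m, y 5554954 m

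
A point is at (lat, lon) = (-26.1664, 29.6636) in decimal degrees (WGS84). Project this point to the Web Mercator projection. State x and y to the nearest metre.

Web Mercator is spherical with R = a = 6378137 m.
x = R·λ = 6378137 × 0.517727488 = 3302136.847 m.
y = R·ln tan(π/4 + φ/2) = 6378137 × -0.473446233 = -3019704.935 m.

x 3302137 m, y -3019705 m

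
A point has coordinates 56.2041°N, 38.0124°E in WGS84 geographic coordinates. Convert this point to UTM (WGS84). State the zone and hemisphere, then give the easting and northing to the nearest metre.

Zone 37N: E 438732 m, N 6229235 m

Longitude 38.0124° lies in the 6° band [36°, 42°), giving zone 37; latitude is north of the equator, so 37N.
Zone 37 central meridian λ₀ = 6×37 − 183 = 39°; Δλ = -0.9876°.
Transverse Mercator on WGS84 with k₀ = 0.9996 gives E = 438731.705 m, N = 6229234.572 m.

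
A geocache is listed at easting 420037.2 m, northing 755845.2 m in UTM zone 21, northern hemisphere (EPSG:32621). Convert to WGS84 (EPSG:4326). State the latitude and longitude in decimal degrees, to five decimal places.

Zone 21N: λ₀ = -57°, k₀ = 0.9996, false easting 500000 m.
Meridian distance M = (N − FN)/k₀ = 756147.7 m.
Inverse transverse Mercator on WGS84 gives φ = 6.83749963°, λ = -57.72369981°.

lat 6.83750°, lon -57.72370°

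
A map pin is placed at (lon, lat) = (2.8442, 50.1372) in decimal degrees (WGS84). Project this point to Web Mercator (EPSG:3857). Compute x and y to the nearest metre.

Web Mercator is spherical with R = a = 6378137 m.
x = R·λ = 6378137 × 0.049640655 = 316614.896 m.
y = R·ln tan(π/4 + φ/2) = 6378137 × 1.014413841 = 6470070.455 m.

x 316615 m, y 6470070 m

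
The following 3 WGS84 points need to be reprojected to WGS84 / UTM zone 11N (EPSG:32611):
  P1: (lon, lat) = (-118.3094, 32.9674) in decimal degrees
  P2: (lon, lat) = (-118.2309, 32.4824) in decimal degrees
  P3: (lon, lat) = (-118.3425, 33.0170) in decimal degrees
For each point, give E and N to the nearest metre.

UTM zone 11N: λ₀ = -117°, k₀ = 0.9996.
P1 (32.9674°, -118.3094°) → (377631.966, 3648433.874) m.
P2 (32.4824°, -118.2309°) → (384343.967, 3594575.381) m.
P3 (33.0170°, -118.3425°) → (374608.601, 3653972.111) m.

P1: E 377632 m, N 3648434 m; P2: E 384344 m, N 3594575 m; P3: E 374609 m, N 3653972 m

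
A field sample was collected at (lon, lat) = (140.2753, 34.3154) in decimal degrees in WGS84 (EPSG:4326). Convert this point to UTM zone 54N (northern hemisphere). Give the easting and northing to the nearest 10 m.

E 433320 m, N 3797370 m

Zone 54 central meridian λ₀ = 6×54 − 183 = 141°; Δλ = -0.7247°.
Transverse Mercator on WGS84 with k₀ = 0.9996 gives E = 433323.233 m, N = 3797365.531 m.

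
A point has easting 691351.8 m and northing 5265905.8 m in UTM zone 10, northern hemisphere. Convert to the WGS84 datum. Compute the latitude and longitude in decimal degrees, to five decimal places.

Zone 10N: λ₀ = -123°, k₀ = 0.9996, false easting 500000 m.
Meridian distance M = (N − FN)/k₀ = 5268013.0 m.
Inverse transverse Mercator on WGS84 gives φ = 47.51840035°, λ = -120.45830014°.

lat 47.51840°, lon -120.45830°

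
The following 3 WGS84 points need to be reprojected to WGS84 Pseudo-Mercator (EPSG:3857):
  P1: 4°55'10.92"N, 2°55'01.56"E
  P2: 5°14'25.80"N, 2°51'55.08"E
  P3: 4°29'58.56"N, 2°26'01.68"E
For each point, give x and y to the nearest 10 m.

Web Mercator: x = R·λ, y = R·ln tan(π/4+φ/2), R = 6378137 m.
P1 (4.9197°, 2.9171°) → (324730.087, 548332.704) m.
P2 (5.2405°, 2.8653°) → (318963.737, 584184.876) m.
P3 (4.4996°, 2.4338°) → (270929.377, 501408.845) m.

P1: x 324730 m, y 548330 m; P2: x 318960 m, y 584180 m; P3: x 270930 m, y 501410 m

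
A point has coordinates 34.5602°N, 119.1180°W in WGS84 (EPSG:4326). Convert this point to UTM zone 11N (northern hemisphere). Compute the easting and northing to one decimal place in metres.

E 305684.7 m, N 3826310.6 m

Zone 11 central meridian λ₀ = 6×11 − 183 = -117°; Δλ = -2.1180°.
Transverse Mercator on WGS84 with k₀ = 0.9996 gives E = 305684.698 m, N = 3826310.613 m.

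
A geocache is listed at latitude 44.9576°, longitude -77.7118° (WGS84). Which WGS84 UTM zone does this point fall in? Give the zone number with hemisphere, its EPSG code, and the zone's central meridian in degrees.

UTM zone = ⌊(λ + 180)/6⌋ + 1; -77.7118° ∈ [-78°, -72°) → zone 18.
Hemisphere: N (φ ≥ 0).
Central meridian λ₀ = 6×18 − 183 = -75°.
EPSG code: 32618.

Zone 18N (EPSG:32618), central meridian -75°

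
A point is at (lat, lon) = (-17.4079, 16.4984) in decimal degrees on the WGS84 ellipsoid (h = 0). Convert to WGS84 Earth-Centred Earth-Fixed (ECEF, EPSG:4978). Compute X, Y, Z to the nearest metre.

X 5837186 m, Y 1728876 m, Z -1895956 m

WGS84: a = 6378137 m, e² = 0.006694380; N(φ) = a/√(1−e²sin²φ) = 6380048.668 m.
X = (N+h)·cosφ·cosλ = 5837186.172 m; Y = (N+h)·cosφ·sinλ = 1728876.011 m; Z = (N(1−e²)+h)·sinφ = -1895956.431 m.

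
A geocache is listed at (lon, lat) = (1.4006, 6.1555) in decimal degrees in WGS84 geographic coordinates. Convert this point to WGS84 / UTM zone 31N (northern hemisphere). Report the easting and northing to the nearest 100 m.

Zone 31 central meridian λ₀ = 6×31 − 183 = 3°; Δλ = -1.5994°.
Transverse Mercator on WGS84 with k₀ = 0.9996 gives E = 323023.502 m, N = 680658.842 m.

E 323000 m, N 680700 m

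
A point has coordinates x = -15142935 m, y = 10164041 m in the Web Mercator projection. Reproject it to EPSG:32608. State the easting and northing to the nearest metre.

Web Mercator inverse (R = 6378137 m) → φ = 67.02800164°, λ = -136.03129957°.
UTM 8N forward: E = 455086.242 m, N = 7434873.826 m.

E 455086 m, N 7434874 m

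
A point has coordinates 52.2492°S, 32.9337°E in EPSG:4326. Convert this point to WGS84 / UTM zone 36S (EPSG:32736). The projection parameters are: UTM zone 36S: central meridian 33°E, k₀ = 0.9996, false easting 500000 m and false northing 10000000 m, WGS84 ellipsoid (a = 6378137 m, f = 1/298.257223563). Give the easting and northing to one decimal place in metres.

Zone 36 central meridian λ₀ = 6×36 − 183 = 33°; Δλ = -0.0663°.
Transverse Mercator on WGS84 with k₀ = 0.9996 gives E = 495473.786 m, N = 4211242.394 m.

E 495473.8 m, N 4211242.4 m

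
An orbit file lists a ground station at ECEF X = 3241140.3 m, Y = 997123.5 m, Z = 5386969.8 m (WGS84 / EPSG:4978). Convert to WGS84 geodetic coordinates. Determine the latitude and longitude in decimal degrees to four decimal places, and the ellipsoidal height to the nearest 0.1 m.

lat 57.9831°, lon 17.1003°, h 2629.8 m

λ = atan2(Y, X) = 17.10029954°; p = √(X²+Y²) = 3391053.8 m.
Bowring's method on WGS84 (a = 6378137 m, b = 6356752.314 m) gives φ = 57.98309995°, h = 2629.783 m.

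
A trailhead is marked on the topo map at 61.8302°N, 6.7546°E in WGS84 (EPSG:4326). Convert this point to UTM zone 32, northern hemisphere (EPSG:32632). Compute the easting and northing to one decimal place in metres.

E 381754.8 m, N 6857307.4 m

Zone 32 central meridian λ₀ = 6×32 − 183 = 9°; Δλ = -2.2454°.
Transverse Mercator on WGS84 with k₀ = 0.9996 gives E = 381754.806 m, N = 6857307.422 m.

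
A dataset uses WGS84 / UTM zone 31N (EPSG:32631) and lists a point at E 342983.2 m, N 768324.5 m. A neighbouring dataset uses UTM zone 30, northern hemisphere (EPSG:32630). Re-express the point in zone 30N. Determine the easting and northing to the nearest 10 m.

E 1006300 m, N 770540 m

UTM 31N → geographic: φ = 6.94879964°, λ = 1.57870029°.
UTM 30N (λ₀ = -3°) forward: E = 1006303.971 m, N = 770540.289 m.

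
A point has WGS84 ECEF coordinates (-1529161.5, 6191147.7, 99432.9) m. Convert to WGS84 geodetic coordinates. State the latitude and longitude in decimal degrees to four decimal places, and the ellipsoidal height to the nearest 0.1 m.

λ = atan2(Y, X) = 103.87389990°; p = √(X²+Y²) = 6377197.2 m.
Bowring's method on WGS84 (a = 6378137 m, b = 6356752.314 m) gives φ = 0.89929961°, h = -159.400 m.

lat 0.8993°, lon 103.8739°, h -159.4 m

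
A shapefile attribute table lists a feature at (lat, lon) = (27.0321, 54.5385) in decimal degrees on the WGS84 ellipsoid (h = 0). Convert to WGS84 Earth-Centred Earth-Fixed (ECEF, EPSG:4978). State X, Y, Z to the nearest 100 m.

WGS84: a = 6378137 m, e² = 0.006694380; N(φ) = a/√(1−e²sin²φ) = 6382551.412 m.
X = (N+h)·cosφ·cosλ = 3298342.627 m; Y = (N+h)·cosφ·sinλ = 4630684.446 m; Z = (N(1−e²)+h)·sinφ = 2881384.257 m.

X 3298300 m, Y 4630700 m, Z 2881400 m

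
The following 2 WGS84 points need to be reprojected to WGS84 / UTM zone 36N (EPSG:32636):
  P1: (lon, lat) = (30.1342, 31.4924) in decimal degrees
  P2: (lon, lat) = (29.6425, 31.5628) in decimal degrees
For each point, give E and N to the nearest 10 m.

UTM zone 36N: λ₀ = 33°, k₀ = 0.9996.
P1 (31.4924°, 30.1342°) → (227777.299, 3487732.534) m.
P2 (31.5628°, 29.6425°) → (181287.546, 3496868.419) m.

P1: E 227780 m, N 3487730 m; P2: E 181290 m, N 3496870 m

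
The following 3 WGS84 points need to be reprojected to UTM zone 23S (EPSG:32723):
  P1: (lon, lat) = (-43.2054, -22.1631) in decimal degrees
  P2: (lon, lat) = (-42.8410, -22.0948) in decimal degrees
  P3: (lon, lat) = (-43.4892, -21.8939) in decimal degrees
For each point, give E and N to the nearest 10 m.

P1: E 685050 m, N 7548030 m; P2: E 722740 m, N 7555100 m; P3: E 656070 m, N 7578150 m

UTM zone 23S: λ₀ = -45°, k₀ = 0.9996.
P1 (-22.1631°, -43.2054°) → (685049.354, 7548026.468) m.
P2 (-22.0948°, -42.8410°) → (722743.440, 7555100.900) m.
P3 (-21.8939°, -43.4892°) → (656074.935, 7578149.323) m.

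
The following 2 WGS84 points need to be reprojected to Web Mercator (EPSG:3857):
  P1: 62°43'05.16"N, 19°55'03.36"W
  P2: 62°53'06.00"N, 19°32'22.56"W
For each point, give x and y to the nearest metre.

Web Mercator: x = R·λ, y = R·ln tan(π/4+φ/2), R = 6378137 m.
P1 (62.7181°, -19.9176°) → (-2217217.090, 9031459.716) m.
P2 (62.8850°, -19.5396°) → (-2175138.322, 9072108.024) m.

P1: x -2217217 m, y 9031460 m; P2: x -2175138 m, y 9072108 m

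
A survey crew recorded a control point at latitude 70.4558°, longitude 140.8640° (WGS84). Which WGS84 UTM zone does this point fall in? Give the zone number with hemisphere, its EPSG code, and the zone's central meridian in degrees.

UTM zone = ⌊(λ + 180)/6⌋ + 1; 140.8640° ∈ [138°, 144°) → zone 54.
Hemisphere: N (φ ≥ 0).
Central meridian λ₀ = 6×54 − 183 = 141°.
EPSG code: 32654.

Zone 54N (EPSG:32654), central meridian 141°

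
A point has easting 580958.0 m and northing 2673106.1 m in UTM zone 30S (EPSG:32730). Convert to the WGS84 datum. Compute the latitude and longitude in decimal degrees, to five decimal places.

Zone 30S: λ₀ = -3°, k₀ = 0.9996, false easting 500000 m, false northing 10000000 m.
Meridian distance M = (N − FN)/k₀ = -7329825.8 m.
Inverse transverse Mercator on WGS84 gives φ = -66.05229998°, λ = -1.21240076°.

lat -66.05230°, lon -1.21240°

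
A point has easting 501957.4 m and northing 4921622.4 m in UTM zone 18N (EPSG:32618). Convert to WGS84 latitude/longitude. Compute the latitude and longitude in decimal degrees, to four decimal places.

lat 44.4479°, lon -74.9754°

Zone 18N: λ₀ = -75°, k₀ = 0.9996, false easting 500000 m.
Meridian distance M = (N − FN)/k₀ = 4923591.8 m.
Inverse transverse Mercator on WGS84 gives φ = 44.44790037°, λ = -74.97539982°.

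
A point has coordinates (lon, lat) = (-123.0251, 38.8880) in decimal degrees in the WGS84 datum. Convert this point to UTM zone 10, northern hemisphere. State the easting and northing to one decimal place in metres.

E 497823.1 m, N 4304348.2 m

Zone 10 central meridian λ₀ = 6×10 − 183 = -123°; Δλ = -0.0251°.
Transverse Mercator on WGS84 with k₀ = 0.9996 gives E = 497823.125 m, N = 4304348.242 m.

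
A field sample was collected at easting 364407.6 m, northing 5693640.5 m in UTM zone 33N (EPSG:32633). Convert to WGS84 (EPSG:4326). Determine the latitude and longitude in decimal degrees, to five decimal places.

Zone 33N: λ₀ = 15°, k₀ = 0.9996, false easting 500000 m.
Meridian distance M = (N − FN)/k₀ = 5695918.9 m.
Inverse transverse Mercator on WGS84 gives φ = 51.37780020°, λ = 13.05170068°.

lat 51.37780°, lon 13.05170°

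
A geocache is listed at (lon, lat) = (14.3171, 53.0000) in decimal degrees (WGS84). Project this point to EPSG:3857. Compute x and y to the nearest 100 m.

x 1593800 m, y 6983000 m

Web Mercator is spherical with R = a = 6378137 m.
x = R·λ = 6378137 × 0.249880534 = 1593772.282 m.
y = R·ln tan(π/4 + φ/2) = 6378137 × 1.094833479 = 6982997.920 m.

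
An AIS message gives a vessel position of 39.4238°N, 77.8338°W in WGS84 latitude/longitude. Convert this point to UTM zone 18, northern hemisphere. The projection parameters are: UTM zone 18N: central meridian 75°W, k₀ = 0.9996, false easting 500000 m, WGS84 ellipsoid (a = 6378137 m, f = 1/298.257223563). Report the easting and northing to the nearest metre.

Zone 18 central meridian λ₀ = 6×18 − 183 = -75°; Δλ = -2.8338°.
Transverse Mercator on WGS84 with k₀ = 0.9996 gives E = 256067.396 m, N = 4367640.418 m.

E 256067 m, N 4367640 m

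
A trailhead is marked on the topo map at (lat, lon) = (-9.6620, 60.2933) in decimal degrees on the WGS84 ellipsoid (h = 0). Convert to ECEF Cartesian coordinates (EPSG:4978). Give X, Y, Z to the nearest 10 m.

WGS84: a = 6378137 m, e² = 0.006694380; N(φ) = a/√(1−e²sin²φ) = 6378738.456 m.
X = (N+h)·cosφ·cosλ = 3116209.675 m; Y = (N+h)·cosφ·sinλ = 5461813.006 m; Z = (N(1−e²)+h)·sinφ = -1063412.526 m.

X 3116210 m, Y 5461810 m, Z -1063410 m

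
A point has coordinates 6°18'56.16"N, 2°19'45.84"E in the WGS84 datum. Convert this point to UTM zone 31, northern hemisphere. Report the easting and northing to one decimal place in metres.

E 425827.2 m, N 698139.6 m

Zone 31 central meridian λ₀ = 6×31 − 183 = 3°; Δλ = -0.6706°.
Transverse Mercator on WGS84 with k₀ = 0.9996 gives E = 425827.214 m, N = 698139.633 m.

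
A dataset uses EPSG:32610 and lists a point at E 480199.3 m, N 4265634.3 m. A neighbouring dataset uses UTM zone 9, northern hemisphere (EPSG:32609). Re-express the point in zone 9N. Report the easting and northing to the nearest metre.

E 1003297 m, N 4281437 m

UTM 10N → geographic: φ = 38.53889995°, λ = -123.22719990°.
UTM 9N (λ₀ = -129°) forward: E = 1003296.553 m, N = 4281436.971 m.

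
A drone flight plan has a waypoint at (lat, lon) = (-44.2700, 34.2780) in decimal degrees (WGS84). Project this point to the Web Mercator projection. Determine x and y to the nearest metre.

Web Mercator is spherical with R = a = 6378137 m.
x = R·λ = 6378137 × 0.598263961 = 3815809.505 m.
y = R·ln tan(π/4 + φ/2) = 6378137 × -0.863468568 = -5507320.821 m.

x 3815810 m, y -5507321 m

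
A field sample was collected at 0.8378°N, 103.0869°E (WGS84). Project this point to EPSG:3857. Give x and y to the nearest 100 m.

Web Mercator is spherical with R = a = 6378137 m.
x = R·λ = 6378137 × 1.799205821 = 11475581.215 m.
y = R·ln tan(π/4 + φ/2) = 6378137 × 0.014622890 = 93266.793 m.

x 11475600 m, y 93300 m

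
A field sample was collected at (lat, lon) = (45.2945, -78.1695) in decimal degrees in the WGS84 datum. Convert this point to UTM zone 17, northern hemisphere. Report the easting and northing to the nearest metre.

E 721940 m, N 5019564 m

Zone 17 central meridian λ₀ = 6×17 − 183 = -81°; Δλ = +2.8305°.
Transverse Mercator on WGS84 with k₀ = 0.9996 gives E = 721940.109 m, N = 5019564.349 m.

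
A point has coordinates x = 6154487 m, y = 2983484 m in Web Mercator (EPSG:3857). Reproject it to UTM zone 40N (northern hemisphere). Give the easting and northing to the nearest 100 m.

Web Mercator inverse (R = 6378137 m) → φ = 25.87400279°, λ = 55.28669738°.
UTM 40N forward: E = 328338.225 m, N = 2862850.827 m.

E 328300 m, N 2862900 m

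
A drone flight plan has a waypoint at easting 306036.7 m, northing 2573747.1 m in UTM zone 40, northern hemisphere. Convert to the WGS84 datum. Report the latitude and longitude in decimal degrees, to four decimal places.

Zone 40N: λ₀ = 57°, k₀ = 0.9996, false easting 500000 m.
Meridian distance M = (N − FN)/k₀ = 2574777.0 m.
Inverse transverse Mercator on WGS84 gives φ = 23.26159997°, λ = 55.10389978°.

lat 23.2616°, lon 55.1039°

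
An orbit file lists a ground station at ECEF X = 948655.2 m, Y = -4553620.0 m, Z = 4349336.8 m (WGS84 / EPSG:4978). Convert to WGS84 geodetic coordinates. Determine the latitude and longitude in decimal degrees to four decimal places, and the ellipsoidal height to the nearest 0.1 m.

λ = atan2(Y, X) = -78.23189959°; p = √(X²+Y²) = 4651387.1 m.
Bowring's method on WGS84 (a = 6378137 m, b = 6356752.314 m) gives φ = 43.27000005°, h = -79.049 m.

lat 43.2700°, lon -78.2319°, h -79.0 m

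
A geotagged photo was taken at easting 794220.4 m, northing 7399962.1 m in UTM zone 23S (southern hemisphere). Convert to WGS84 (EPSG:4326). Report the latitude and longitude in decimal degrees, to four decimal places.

lat -23.4839°, lon -42.1195°

Zone 23S: λ₀ = -45°, k₀ = 0.9996, false easting 500000 m, false northing 10000000 m.
Meridian distance M = (N − FN)/k₀ = -2601078.3 m.
Inverse transverse Mercator on WGS84 gives φ = -23.48390030°, λ = -42.11950045°.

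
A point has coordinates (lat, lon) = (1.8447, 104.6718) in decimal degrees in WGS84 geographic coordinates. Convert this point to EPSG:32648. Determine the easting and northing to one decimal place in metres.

Zone 48 central meridian λ₀ = 6×48 − 183 = 105°; Δλ = -0.3282°.
Transverse Mercator on WGS84 with k₀ = 0.9996 gives E = 463498.157 m, N = 203898.849 m.

E 463498.2 m, N 203898.8 m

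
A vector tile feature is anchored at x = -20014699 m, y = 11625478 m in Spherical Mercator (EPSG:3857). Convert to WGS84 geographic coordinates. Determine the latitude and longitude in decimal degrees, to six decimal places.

lat 71.642099°, lon -179.795100°

R = 6378137 m. λ = x/R = -179.79510019°.
φ = 2·arctan(exp(y/R)) − 90° = 2·arctan(6.18859) − 90° = 71.64209864°.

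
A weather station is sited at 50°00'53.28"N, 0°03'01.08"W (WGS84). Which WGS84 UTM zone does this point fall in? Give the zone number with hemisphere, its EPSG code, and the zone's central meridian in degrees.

Zone 30N (EPSG:32630), central meridian -3°

UTM zone = ⌊(λ + 180)/6⌋ + 1; -0.0503° ∈ [-6°, 0°) → zone 30.
Hemisphere: N (φ ≥ 0).
Central meridian λ₀ = 6×30 − 183 = -3°.
EPSG code: 32630.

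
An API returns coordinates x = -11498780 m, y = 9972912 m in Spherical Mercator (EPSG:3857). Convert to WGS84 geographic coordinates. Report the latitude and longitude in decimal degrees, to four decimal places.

lat 66.3486°, lon -103.2953°

R = 6378137 m. λ = x/R = -103.29529823°.
φ = 2·arctan(exp(y/R)) − 90° = 2·arctan(4.77603) − 90° = 66.34859820°.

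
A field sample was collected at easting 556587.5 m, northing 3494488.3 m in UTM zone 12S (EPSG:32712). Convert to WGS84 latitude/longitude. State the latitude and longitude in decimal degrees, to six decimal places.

Zone 12S: λ₀ = -111°, k₀ = 0.9996, false easting 500000 m, false northing 10000000 m.
Meridian distance M = (N − FN)/k₀ = -6508114.9 m.
Inverse transverse Mercator on WGS84 gives φ = -58.68609958°, λ = -110.02389999°.

lat -58.686100°, lon -110.023900°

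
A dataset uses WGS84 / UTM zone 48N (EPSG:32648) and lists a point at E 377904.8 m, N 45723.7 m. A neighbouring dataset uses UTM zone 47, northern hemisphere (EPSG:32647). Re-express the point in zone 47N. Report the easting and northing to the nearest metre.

E 1046216 m, N 45884 m

UTM 48N → geographic: φ = 0.41360023°, λ = 103.90280037°.
UTM 47N (λ₀ = 99°) forward: E = 1046216.240 m, N = 45884.273 m.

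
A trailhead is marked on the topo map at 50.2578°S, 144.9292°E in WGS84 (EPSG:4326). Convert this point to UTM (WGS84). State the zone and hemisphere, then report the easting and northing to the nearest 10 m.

Zone 55S: E 352390 m, N 4430650 m

Longitude 144.9292° lies in the 6° band [144°, 150°), giving zone 55; latitude is south of the equator, so 55S.
Zone 55 central meridian λ₀ = 6×55 − 183 = 147°; Δλ = -2.0708°.
Transverse Mercator on WGS84 with k₀ = 0.9996 gives E = 352392.761 m, N = 4430653.802 m.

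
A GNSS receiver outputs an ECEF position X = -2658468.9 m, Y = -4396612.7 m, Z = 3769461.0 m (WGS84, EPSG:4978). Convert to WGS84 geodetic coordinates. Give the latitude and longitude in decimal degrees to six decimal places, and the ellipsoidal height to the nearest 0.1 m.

λ = atan2(Y, X) = -121.15979996°; p = √(X²+Y²) = 5137865.3 m.
Bowring's method on WGS84 (a = 6378137 m, b = 6356752.314 m) gives φ = 36.44979997°, h = 1693.029 m.

lat 36.449800°, lon -121.159800°, h 1693.0 m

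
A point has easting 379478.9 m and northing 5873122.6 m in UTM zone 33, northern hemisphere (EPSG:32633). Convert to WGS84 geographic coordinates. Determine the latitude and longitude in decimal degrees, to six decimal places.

Zone 33N: λ₀ = 15°, k₀ = 0.9996, false easting 500000 m.
Meridian distance M = (N − FN)/k₀ = 5875472.8 m.
Inverse transverse Mercator on WGS84 gives φ = 52.99409986°, λ = 13.20430002°.

lat 52.994100°, lon 13.204300°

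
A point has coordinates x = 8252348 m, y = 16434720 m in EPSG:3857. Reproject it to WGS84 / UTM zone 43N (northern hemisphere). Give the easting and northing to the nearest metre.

E 485353 m, N 9027381 m

Web Mercator inverse (R = 6378137 m) → φ = 81.30520002°, λ = 74.13210338°.
UTM 43N forward: E = 485353.174 m, N = 9027381.233 m.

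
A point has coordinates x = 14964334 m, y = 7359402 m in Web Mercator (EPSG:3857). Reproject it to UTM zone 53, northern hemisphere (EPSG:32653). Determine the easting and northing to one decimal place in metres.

E 463328.2 m, N 6093528.6 m

Web Mercator inverse (R = 6378137 m) → φ = 54.98730159°, λ = 134.42689949°.
UTM 53N forward: E = 463328.233 m, N = 6093528.571 m.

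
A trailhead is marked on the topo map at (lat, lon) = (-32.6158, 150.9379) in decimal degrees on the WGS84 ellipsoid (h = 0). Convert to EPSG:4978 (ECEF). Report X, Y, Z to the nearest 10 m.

WGS84: a = 6378137 m, e² = 0.006694380; N(φ) = a/√(1−e²sin²φ) = 6384348.418 m.
X = (N+h)·cosφ·cosλ = -4700492.268 m; Y = (N+h)·cosφ·sinλ = 2612189.410 m; Z = (N(1−e²)+h)·sinφ = -3418146.877 m.

X -4700490 m, Y 2612190 m, Z -3418150 m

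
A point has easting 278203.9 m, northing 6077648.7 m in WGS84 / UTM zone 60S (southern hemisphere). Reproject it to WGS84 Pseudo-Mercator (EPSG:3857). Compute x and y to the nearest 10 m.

x 19431610 m, y -4221090 m

Unproject from UTM 60S (λ₀ = 177°) → φ = -35.41989968°, λ = 174.55710054°.
Web Mercator (R = 6378137 m): x = 19431607.546 m, y = -4221091.261 m.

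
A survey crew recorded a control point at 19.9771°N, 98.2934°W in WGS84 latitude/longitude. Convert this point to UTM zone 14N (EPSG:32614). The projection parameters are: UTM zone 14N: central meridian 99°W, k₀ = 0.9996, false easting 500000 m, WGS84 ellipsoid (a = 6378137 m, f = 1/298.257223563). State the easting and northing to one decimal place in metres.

Zone 14 central meridian λ₀ = 6×14 − 183 = -99°; Δλ = +0.7066°.
Transverse Mercator on WGS84 with k₀ = 0.9996 gives E = 573926.183 m, N = 2209102.940 m.

E 573926.2 m, N 2209102.9 m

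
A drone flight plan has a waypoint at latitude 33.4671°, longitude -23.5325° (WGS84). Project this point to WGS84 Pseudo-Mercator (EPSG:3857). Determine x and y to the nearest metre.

Web Mercator is spherical with R = a = 6378137 m.
x = R·λ = 6378137 × -0.410719606 = -2619625.917 m.
y = R·ln tan(π/4 + φ/2) = 6378137 × 0.620474140 = 3957469.070 m.

x -2619626 m, y 3957469 m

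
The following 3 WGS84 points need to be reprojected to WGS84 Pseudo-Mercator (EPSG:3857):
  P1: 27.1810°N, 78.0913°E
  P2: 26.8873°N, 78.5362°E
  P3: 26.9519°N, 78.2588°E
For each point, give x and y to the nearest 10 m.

Web Mercator: x = R·λ, y = R·ln tan(π/4+φ/2), R = 6378137 m.
P1 (27.1810°, 78.0913°) → (8693083.751, 3146103.564) m.
P2 (26.8873°, 78.5362°) → (8742609.793, 3109398.416) m.
P3 (26.9519°, 78.2588°) → (8711729.766, 3117463.574) m.

P1: x 8693080 m, y 3146100 m; P2: x 8742610 m, y 3109400 m; P3: x 8711730 m, y 3117460 m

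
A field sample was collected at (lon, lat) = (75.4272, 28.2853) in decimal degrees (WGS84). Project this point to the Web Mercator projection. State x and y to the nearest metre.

x 8396517 m, y 3284991 m

Web Mercator is spherical with R = a = 6378137 m.
x = R·λ = 6378137 × 1.316452986 = 8396517.496 m.
y = R·ln tan(π/4 + φ/2) = 6378137 × 0.515039336 = 3284991.443 m.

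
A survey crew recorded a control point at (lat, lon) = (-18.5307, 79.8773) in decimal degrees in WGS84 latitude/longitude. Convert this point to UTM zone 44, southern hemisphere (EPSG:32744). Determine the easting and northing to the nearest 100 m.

Zone 44 central meridian λ₀ = 6×44 − 183 = 81°; Δλ = -1.1227°.
Transverse Mercator on WGS84 with k₀ = 0.9996 gives E = 381502.540 m, N = 7950729.247 m.

E 381500 m, N 7950700 m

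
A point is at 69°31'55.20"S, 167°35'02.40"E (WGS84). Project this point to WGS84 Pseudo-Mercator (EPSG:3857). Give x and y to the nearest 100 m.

Web Mercator is spherical with R = a = 6378137 m.
x = R·λ = 6378137 × 2.924892574 = 18655365.545 m.
y = R·ln tan(π/4 + φ/2) = 6378137 × -1.711796893 = -10918075.099 m.

x 18655400 m, y -10918100 m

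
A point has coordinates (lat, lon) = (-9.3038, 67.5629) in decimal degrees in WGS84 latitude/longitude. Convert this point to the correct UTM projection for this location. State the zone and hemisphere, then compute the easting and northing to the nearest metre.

Longitude 67.5629° lies in the 6° band [66°, 72°), giving zone 42; latitude is south of the equator, so 42S.
Zone 42 central meridian λ₀ = 6×42 − 183 = 69°; Δλ = -1.4371°.
Transverse Mercator on WGS84 with k₀ = 0.9996 gives E = 342160.811 m, N = 8971240.192 m.

Zone 42S: E 342161 m, N 8971240 m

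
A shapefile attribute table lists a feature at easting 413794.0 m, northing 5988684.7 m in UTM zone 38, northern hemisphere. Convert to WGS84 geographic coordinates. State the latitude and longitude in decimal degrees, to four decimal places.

Zone 38N: λ₀ = 45°, k₀ = 0.9996, false easting 500000 m.
Meridian distance M = (N − FN)/k₀ = 5991081.1 m.
Inverse transverse Mercator on WGS84 gives φ = 54.03919977°, λ = 43.68359974°.

lat 54.0392°, lon 43.6836°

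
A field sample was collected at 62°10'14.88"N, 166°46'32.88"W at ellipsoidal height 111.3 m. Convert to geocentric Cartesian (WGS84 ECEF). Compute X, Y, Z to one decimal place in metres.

X -2906263.4 m, Y -682953.1 m, Z 5617525.1 m

WGS84: a = 6378137 m, e² = 0.006694380; N(φ) = a/√(1−e²sin²φ) = 6394898.978 m.
X = (N+h)·cosφ·cosλ = -2906263.400 m; Y = (N+h)·cosφ·sinλ = -682953.101 m; Z = (N(1−e²)+h)·sinφ = 5617525.051 m.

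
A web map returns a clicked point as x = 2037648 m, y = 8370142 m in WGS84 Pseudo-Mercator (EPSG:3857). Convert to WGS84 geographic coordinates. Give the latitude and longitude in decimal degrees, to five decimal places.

R = 6378137 m. λ = x/R = 18.30450342°.
φ = 2·arctan(exp(y/R)) − 90° = 2·arctan(3.71477) − 90° = 59.86680046°.

lat 59.86680°, lon 18.30450°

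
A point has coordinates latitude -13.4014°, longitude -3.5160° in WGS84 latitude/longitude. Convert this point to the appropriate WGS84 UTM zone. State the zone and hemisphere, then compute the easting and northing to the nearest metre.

Longitude -3.5160° lies in the 6° band [-6°, 0°), giving zone 30; latitude is south of the equator, so 30S.
Zone 30 central meridian λ₀ = 6×30 − 183 = -3°; Δλ = -0.5160°.
Transverse Mercator on WGS84 with k₀ = 0.9996 gives E = 444134.871 m, N = 8518415.967 m.

Zone 30S: E 444135 m, N 8518416 m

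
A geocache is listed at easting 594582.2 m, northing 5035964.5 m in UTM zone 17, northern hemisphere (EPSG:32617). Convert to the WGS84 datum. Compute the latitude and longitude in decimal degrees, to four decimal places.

Zone 17N: λ₀ = -81°, k₀ = 0.9996, false easting 500000 m.
Meridian distance M = (N − FN)/k₀ = 5037979.7 m.
Inverse transverse Mercator on WGS84 gives φ = 45.47079992°, λ = -79.78999969°.

lat 45.4708°, lon -79.7900°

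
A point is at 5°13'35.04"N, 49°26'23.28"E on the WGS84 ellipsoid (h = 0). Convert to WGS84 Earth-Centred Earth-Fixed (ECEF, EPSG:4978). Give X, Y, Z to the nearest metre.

WGS84: a = 6378137 m, e² = 0.006694380; N(φ) = a/√(1−e²sin²φ) = 6378314.153 m.
X = (N+h)·cosφ·cosλ = 4130234.339 m; Y = (N+h)·cosφ·sinλ = 4825607.041 m; Z = (N(1−e²)+h)·sinφ = 577120.328 m.

X 4130234 m, Y 4825607 m, Z 577120 m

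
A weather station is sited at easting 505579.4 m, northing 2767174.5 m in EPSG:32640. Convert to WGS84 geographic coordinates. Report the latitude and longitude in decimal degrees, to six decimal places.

lat 25.020100°, lon 57.055300°

Zone 40N: λ₀ = 57°, k₀ = 0.9996, false easting 500000 m.
Meridian distance M = (N − FN)/k₀ = 2768281.8 m.
Inverse transverse Mercator on WGS84 gives φ = 25.02009970°, λ = 57.05530001°.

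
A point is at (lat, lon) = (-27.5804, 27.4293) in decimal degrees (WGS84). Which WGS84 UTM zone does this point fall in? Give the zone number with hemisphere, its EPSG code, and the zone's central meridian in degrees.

UTM zone = ⌊(λ + 180)/6⌋ + 1; 27.4293° ∈ [24°, 30°) → zone 35.
Hemisphere: S (φ < 0).
Central meridian λ₀ = 6×35 − 183 = 27°.
EPSG code: 32735.

Zone 35S (EPSG:32735), central meridian 27°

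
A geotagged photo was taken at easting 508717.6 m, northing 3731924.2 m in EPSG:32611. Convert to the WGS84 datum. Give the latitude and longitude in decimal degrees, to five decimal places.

Zone 11N: λ₀ = -117°, k₀ = 0.9996, false easting 500000 m.
Meridian distance M = (N − FN)/k₀ = 3733417.6 m.
Inverse transverse Mercator on WGS84 gives φ = 33.72730011°, λ = -116.90590003°.

lat 33.72730°, lon -116.90590°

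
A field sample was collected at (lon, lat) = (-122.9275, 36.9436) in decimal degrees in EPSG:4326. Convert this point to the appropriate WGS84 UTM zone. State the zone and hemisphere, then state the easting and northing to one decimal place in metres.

Longitude -122.9275° lies in the 6° band [-126°, -120°), giving zone 10; latitude is north of the equator, so 10N.
Zone 10 central meridian λ₀ = 6×10 − 183 = -123°; Δλ = +0.0725°.
Transverse Mercator on WGS84 with k₀ = 0.9996 gives E = 506455.527 m, N = 4088618.220 m.

Zone 10N: E 506455.5 m, N 4088618.2 m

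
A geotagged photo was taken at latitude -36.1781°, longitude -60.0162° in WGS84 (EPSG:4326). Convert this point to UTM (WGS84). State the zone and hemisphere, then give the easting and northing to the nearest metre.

Longitude -60.0162° lies in the 6° band [-66°, -60°), giving zone 20; latitude is south of the equator, so 20S.
Zone 20 central meridian λ₀ = 6×20 − 183 = -63°; Δλ = +2.9838°.
Transverse Mercator on WGS84 with k₀ = 0.9996 gives E = 768353.904 m, N = 5992170.461 m.

Zone 20S: E 768354 m, N 5992170 m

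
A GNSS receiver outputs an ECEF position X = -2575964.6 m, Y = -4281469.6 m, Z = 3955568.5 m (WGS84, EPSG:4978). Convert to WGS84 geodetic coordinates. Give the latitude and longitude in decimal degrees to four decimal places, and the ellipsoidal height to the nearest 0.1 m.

λ = atan2(Y, X) = -121.03340013°; p = √(X²+Y²) = 4996656.4 m.
Bowring's method on WGS84 (a = 6378137 m, b = 6356752.314 m) gives φ = 38.55399966°, h = 2967.768 m.

lat 38.5540°, lon -121.0334°, h 2967.8 m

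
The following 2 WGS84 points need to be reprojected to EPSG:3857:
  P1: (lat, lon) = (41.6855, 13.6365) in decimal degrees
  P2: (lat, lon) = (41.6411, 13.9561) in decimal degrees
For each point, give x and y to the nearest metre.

Web Mercator: x = R·λ, y = R·ln tan(π/4+φ/2), R = 6378137 m.
P1 (41.6855°, 13.6365°) → (1518008.236, 5113984.671) m.
P2 (41.6411°, 13.9561°) → (1553585.945, 5107368.658) m.

P1: x 1518008 m, y 5113985 m; P2: x 1553586 m, y 5107369 m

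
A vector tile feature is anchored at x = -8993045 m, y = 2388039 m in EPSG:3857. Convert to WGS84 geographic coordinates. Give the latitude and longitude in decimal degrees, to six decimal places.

R = 6378137 m. λ = x/R = -80.78589774°.
φ = 2·arctan(exp(y/R)) − 90° = 2·arctan(1.45413) − 90° = 20.96779584°.

lat 20.967796°, lon -80.785898°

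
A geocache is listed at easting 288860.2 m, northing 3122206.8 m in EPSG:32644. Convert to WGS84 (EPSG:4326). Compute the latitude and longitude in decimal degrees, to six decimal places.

Zone 44N: λ₀ = 81°, k₀ = 0.9996, false easting 500000 m.
Meridian distance M = (N − FN)/k₀ = 3123456.2 m.
Inverse transverse Mercator on WGS84 gives φ = 28.20880001°, λ = 78.84869962°.

lat 28.208800°, lon 78.848700°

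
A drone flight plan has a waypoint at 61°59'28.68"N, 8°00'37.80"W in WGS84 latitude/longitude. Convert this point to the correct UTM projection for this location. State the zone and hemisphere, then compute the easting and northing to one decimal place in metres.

Longitude -8.0105° lies in the 6° band [-12°, -6°), giving zone 29; latitude is north of the equator, so 29N.
Zone 29 central meridian λ₀ = 6×29 − 183 = -9°; Δλ = +0.9895°.
Transverse Mercator on WGS84 with k₀ = 0.9996 gives E = 551840.663 m, N = 6873606.189 m.

Zone 29N: E 551840.7 m, N 6873606.2 m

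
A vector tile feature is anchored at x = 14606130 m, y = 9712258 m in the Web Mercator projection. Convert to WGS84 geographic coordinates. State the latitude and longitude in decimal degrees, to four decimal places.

R = 6378137 m. λ = x/R = 131.20909821°.
φ = 2·arctan(exp(y/R)) − 90° = 2·arctan(4.58478) − 90° = 65.39149947°.

lat 65.3915°, lon 131.2091°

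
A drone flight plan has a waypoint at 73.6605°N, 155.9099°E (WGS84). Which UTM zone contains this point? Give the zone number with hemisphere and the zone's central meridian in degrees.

UTM zone = ⌊(λ + 180)/6⌋ + 1; 155.9099° ∈ [150°, 156°) → zone 56.
Hemisphere: N (φ ≥ 0).
Central meridian λ₀ = 6×56 − 183 = 153°.

Zone 56N, central meridian 153°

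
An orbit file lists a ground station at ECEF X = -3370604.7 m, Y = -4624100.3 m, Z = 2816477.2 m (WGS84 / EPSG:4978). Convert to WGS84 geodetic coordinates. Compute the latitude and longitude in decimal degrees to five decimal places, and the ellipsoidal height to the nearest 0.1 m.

lat 26.35930°, lon -126.08910°, h 3810.4 m

λ = atan2(Y, X) = -126.08910039°; p = √(X²+Y²) = 5722174.4 m.
Bowring's method on WGS84 (a = 6378137 m, b = 6356752.314 m) gives φ = 26.35929988°, h = 3810.405 m.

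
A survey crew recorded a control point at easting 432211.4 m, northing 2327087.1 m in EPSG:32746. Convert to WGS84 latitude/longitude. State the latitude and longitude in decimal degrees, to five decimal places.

lat -69.15790°, lon 91.29260°

Zone 46S: λ₀ = 93°, k₀ = 0.9996, false easting 500000 m, false northing 10000000 m.
Meridian distance M = (N − FN)/k₀ = -7675983.3 m.
Inverse transverse Mercator on WGS84 gives φ = -69.15789998°, λ = 91.29259910°.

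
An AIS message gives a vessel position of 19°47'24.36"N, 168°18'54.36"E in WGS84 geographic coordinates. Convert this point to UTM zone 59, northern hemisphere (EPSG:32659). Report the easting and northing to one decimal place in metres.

E 218695.1 m, N 2190486.8 m

Zone 59 central meridian λ₀ = 6×59 − 183 = 171°; Δλ = -2.6849°.
Transverse Mercator on WGS84 with k₀ = 0.9996 gives E = 218695.137 m, N = 2190486.751 m.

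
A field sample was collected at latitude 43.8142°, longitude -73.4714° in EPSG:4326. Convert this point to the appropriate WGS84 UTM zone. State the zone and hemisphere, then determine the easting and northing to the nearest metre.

Longitude -73.4714° lies in the 6° band [-78°, -72°), giving zone 18; latitude is north of the equator, so 18N.
Zone 18 central meridian λ₀ = 6×18 − 183 = -75°; Δλ = +1.5286°.
Transverse Mercator on WGS84 with k₀ = 0.9996 gives E = 622936.577 m, N = 4852372.271 m.

Zone 18N: E 622937 m, N 4852372 m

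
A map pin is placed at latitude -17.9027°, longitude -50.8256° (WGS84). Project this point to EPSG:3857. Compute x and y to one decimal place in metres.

x -5657879.9 m, y -2026162.9 m

Web Mercator is spherical with R = a = 6378137 m.
x = R·λ = 6378137 × -0.887074064 = -5657879.911 m.
y = R·ln tan(π/4 + φ/2) = 6378137 × -0.317673152 = -2026162.886 m.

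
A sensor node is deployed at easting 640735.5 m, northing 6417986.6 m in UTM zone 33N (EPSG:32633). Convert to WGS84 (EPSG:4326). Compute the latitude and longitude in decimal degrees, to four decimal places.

lat 57.8815°, lon 17.3734°

Zone 33N: λ₀ = 15°, k₀ = 0.9996, false easting 500000 m.
Meridian distance M = (N − FN)/k₀ = 6420554.8 m.
Inverse transverse Mercator on WGS84 gives φ = 57.88149972°, λ = 17.37340053°.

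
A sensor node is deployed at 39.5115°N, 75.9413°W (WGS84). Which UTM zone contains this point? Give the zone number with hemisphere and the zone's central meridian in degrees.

UTM zone = ⌊(λ + 180)/6⌋ + 1; -75.9413° ∈ [-78°, -72°) → zone 18.
Hemisphere: N (φ ≥ 0).
Central meridian λ₀ = 6×18 − 183 = -75°.

Zone 18N, central meridian -75°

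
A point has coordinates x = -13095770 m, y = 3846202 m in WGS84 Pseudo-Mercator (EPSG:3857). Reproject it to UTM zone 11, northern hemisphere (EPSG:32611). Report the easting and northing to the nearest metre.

E 439842 m, N 3610373 m

Web Mercator inverse (R = 6378137 m) → φ = 32.62929639°, λ = -117.64130348°.
UTM 11N forward: E = 439842.302 m, N = 3610373.463 m.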